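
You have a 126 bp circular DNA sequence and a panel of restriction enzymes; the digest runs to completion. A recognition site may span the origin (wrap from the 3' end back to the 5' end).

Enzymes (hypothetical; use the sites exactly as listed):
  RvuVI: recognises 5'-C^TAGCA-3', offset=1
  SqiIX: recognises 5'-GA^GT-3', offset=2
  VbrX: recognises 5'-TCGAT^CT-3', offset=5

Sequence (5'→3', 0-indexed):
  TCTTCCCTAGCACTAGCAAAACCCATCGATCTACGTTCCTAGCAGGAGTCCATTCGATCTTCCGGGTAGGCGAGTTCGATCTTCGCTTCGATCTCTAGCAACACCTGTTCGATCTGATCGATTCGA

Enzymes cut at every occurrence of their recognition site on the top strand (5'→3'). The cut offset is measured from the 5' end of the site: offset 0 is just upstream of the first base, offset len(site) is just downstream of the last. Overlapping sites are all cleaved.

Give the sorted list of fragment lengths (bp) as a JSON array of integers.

Scan for sites:
  RvuVI (CTAGCA, off=1): starts [6, 12, 38, 94] → cuts [7, 13, 39, 95]
  SqiIX (GAGT, off=2): starts [45, 71] → cuts [47, 73]
  VbrX (TCGATCT, off=5): starts [25, 53, 75, 87, 108, 122] → cuts [1, 30, 58, 80, 92, 113]

All cut coordinates (distinct, sorted): [1, 7, 13, 30, 39, 47, 58, 73, 80, 92, 95, 113]

Fragment lengths:
  1→7: 6 bp
  7→13: 6 bp
  13→30: 17 bp
  30→39: 9 bp
  39→47: 8 bp
  47→58: 11 bp
  58→73: 15 bp
  73→80: 7 bp
  80→92: 12 bp
  92→95: 3 bp
  95→113: 18 bp
  113→1 (wrap): 126-113+1 = 14 bp

[3,6,6,7,8,9,11,12,14,15,17,18]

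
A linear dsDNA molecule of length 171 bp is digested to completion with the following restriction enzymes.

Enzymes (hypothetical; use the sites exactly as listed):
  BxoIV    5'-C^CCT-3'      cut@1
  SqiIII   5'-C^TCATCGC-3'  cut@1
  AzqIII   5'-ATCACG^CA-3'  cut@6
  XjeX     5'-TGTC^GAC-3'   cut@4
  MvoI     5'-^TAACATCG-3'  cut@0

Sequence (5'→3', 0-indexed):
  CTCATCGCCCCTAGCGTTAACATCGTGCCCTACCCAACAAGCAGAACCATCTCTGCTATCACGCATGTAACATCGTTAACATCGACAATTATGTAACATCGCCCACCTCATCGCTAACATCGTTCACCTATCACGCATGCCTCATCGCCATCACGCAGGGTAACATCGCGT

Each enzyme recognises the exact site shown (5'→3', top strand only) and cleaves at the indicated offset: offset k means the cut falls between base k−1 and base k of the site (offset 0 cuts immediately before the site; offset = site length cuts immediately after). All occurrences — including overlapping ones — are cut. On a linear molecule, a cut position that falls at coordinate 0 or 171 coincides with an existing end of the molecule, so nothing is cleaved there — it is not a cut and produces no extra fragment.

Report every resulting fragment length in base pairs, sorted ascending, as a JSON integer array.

[1,4,5,6,7,8,8,9,11,11,14,14,17,21,35]

Scan for sites:
  BxoIV CCCT/1: at [8, 27] ⇒ [9, 28]
  SqiIII CTCATCGC/1: at [0, 106, 140] ⇒ [1, 107, 141]
  AzqIII ATCACGCA/6: at [57, 129, 149] ⇒ [63, 135, 155]
  XjeX (TGTCGAC, off=4): no sites
  MvoI TAACATCG/0: at [17, 67, 76, 93, 114, 160] ⇒ [17, 67, 76, 93, 114, 160]

All cut coordinates (distinct, sorted): [1, 9, 17, 28, 63, 67, 76, 93, 107, 114, 135, 141, 155, 160]

Fragment lengths:
  [0,1): 1 bp
  [1,9): 8 bp
  [9,17): 8 bp
  [17,28): 11 bp
  [28,63): 35 bp
  [63,67): 4 bp
  [67,76): 9 bp
  [76,93): 17 bp
  [93,107): 14 bp
  [107,114): 7 bp
  [114,135): 21 bp
  [135,141): 6 bp
  [141,155): 14 bp
  [155,160): 5 bp
  [160,171): 11 bp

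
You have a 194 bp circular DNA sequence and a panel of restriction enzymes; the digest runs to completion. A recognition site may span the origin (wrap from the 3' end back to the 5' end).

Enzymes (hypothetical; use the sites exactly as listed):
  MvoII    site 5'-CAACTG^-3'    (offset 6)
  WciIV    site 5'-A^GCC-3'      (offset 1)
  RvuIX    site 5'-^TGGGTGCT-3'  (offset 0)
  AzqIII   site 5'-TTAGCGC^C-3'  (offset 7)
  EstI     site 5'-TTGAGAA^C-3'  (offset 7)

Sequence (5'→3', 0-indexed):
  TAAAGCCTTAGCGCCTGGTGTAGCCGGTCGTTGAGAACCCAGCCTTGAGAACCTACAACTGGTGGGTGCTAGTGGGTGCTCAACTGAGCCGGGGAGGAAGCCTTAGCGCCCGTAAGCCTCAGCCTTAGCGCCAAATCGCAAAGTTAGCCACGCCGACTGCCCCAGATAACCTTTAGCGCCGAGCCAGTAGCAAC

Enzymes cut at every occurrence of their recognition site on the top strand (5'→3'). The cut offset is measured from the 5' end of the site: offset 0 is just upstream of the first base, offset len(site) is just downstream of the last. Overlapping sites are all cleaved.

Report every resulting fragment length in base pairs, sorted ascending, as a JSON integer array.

[1,1,3,4,6,6,8,10,10,10,10,10,10,12,14,15,15,16,33]

Per-enzyme occurrences:
  MvoII CAACTG/6: at [55, 80] ⇒ [61, 86]
  WciIV AGCC/1: at [3, 21, 40, 86, 98, 114, 120, 145, 181] ⇒ [4, 22, 41, 87, 99, 115, 121, 146, 182]
  RvuIX TGGGTGCT/0: at [62, 72] ⇒ [62, 72]
  AzqIII TTAGCGCC/7: at [7, 102, 124, 172] ⇒ [14, 109, 131, 179]
  EstI TTGAGAAC/7: at [30, 44] ⇒ [37, 51]

All cut coordinates (distinct, sorted): [4, 14, 22, 37, 41, 51, 61, 62, 72, 86, 87, 99, 109, 115, 121, 131, 146, 179, 182]

Fragments:
  4→14: 10 bp
  14→22: 8 bp
  22→37: 15 bp
  37→41: 4 bp
  41→51: 10 bp
  51→61: 10 bp
  61→62: 1 bp
  62→72: 10 bp
  72→86: 14 bp
  86→87: 1 bp
  87→99: 12 bp
  99→109: 10 bp
  109→115: 6 bp
  115→121: 6 bp
  121→131: 10 bp
  131→146: 15 bp
  146→179: 33 bp
  179→182: 3 bp
  182→4 (wrap): 194-182+4 = 16 bp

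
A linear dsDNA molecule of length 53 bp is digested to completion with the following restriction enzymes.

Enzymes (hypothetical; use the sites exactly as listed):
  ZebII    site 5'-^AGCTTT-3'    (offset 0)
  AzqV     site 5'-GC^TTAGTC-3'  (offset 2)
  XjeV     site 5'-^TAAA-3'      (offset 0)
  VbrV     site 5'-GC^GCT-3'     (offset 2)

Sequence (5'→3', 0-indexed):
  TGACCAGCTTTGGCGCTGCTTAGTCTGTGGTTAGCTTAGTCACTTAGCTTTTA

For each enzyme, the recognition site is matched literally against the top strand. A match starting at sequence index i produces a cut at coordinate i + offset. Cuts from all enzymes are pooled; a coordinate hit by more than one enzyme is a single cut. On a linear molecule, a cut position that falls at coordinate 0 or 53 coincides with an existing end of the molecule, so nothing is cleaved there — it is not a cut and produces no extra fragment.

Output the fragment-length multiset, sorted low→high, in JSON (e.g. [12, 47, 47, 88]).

[5,5,8,9,10,16]

Site scan:
  ZebII (AGCTTT, off=0): starts [5, 45] → cuts [5, 45]
  AzqV (GCTTAGTC, off=2): starts [17, 33] → cuts [19, 35]
  XjeV (TAAA, off=0): no sites
  VbrV (GCGCT, off=2): starts [12] → cuts [14]

Pooled cuts: [5, 14, 19, 35, 45]

Fragments:
  [0,5): 5 bp
  [5,14): 9 bp
  [14,19): 5 bp
  [19,35): 16 bp
  [35,45): 10 bp
  [45,53): 8 bp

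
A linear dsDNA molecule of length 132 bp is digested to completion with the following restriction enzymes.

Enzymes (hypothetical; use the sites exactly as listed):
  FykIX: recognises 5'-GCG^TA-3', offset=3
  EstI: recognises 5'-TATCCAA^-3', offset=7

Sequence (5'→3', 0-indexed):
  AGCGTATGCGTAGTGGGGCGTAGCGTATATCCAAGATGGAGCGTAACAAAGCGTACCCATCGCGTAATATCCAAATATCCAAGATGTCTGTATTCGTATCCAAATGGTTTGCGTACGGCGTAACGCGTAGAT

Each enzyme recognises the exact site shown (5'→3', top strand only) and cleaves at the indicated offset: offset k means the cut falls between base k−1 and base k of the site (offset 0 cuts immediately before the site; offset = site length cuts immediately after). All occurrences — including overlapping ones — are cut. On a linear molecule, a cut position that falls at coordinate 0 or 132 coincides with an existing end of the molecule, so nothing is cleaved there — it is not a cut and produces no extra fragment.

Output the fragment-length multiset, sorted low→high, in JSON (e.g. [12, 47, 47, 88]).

Scan for sites:
  FykIX (GCGTA, off=3): starts [1, 7, 17, 22, 40, 50, 61, 110, 117, 124] → cuts [4, 10, 20, 25, 43, 53, 64, 113, 120, 127]
  EstI (TATCCAA, off=7): starts [27, 67, 75, 96] → cuts [34, 74, 82, 103]

All cut coordinates (distinct, sorted): [4, 10, 20, 25, 34, 43, 53, 64, 74, 82, 103, 113, 120, 127]

Fragment lengths:
  [0,4): 4 bp
  [4,10): 6 bp
  [10,20): 10 bp
  [20,25): 5 bp
  [25,34): 9 bp
  [34,43): 9 bp
  [43,53): 10 bp
  [53,64): 11 bp
  [64,74): 10 bp
  [74,82): 8 bp
  [82,103): 21 bp
  [103,113): 10 bp
  [113,120): 7 bp
  [120,127): 7 bp
  [127,132): 5 bp

[4,5,5,6,7,7,8,9,9,10,10,10,10,11,21]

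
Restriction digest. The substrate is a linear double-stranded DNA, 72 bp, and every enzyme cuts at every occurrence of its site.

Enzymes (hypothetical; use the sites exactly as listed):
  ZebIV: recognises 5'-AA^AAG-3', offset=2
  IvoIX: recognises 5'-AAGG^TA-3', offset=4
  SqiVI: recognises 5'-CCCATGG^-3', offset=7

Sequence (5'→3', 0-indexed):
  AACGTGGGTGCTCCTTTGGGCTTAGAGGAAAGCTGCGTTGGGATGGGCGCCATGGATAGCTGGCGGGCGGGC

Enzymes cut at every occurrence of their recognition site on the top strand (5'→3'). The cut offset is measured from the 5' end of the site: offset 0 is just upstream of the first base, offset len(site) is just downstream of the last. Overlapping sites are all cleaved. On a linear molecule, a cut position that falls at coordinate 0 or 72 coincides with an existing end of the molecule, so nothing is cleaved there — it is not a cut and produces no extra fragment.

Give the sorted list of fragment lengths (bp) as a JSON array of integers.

[72]

Site scan:
  ZebIV (AAAAG, off=2): no sites
  IvoIX (AAGGTA, off=4): no sites
  SqiVI (CCCATGG, off=7): no sites

All cut coordinates (distinct, sorted): ∅

Fragments:
  no cuts → one linear fragment of 72 bp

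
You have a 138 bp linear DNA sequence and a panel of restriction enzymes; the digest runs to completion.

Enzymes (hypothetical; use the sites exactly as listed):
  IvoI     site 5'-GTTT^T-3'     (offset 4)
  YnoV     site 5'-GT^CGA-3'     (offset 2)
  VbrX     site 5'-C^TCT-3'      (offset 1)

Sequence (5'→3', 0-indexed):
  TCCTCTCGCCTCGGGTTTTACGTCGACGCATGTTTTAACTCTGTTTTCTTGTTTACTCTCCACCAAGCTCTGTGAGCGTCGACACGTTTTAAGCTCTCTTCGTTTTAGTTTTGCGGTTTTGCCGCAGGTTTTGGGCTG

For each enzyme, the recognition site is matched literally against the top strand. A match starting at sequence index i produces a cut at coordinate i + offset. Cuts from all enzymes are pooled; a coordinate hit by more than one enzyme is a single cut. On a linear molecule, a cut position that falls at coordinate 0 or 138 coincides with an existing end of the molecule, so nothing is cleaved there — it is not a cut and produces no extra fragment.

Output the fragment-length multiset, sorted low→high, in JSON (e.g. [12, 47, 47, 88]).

Per-enzyme occurrences:
  IvoI (GTTTT, off=4): starts [14, 31, 42, 85, 101, 107, 115, 127] → cuts [18, 35, 46, 89, 105, 111, 119, 131]
  YnoV (GTCGA, off=2): starts [21, 77] → cuts [23, 79]
  VbrX (CTCT, off=1): starts [2, 38, 55, 67, 93, 95] → cuts [3, 39, 56, 68, 94, 96]

Pooled cuts: [3, 18, 23, 35, 39, 46, 56, 68, 79, 89, 94, 96, 105, 111, 119, 131]

Fragment lengths:
  [0,3): 3 bp
  [3,18): 15 bp
  [18,23): 5 bp
  [23,35): 12 bp
  [35,39): 4 bp
  [39,46): 7 bp
  [46,56): 10 bp
  [56,68): 12 bp
  [68,79): 11 bp
  [79,89): 10 bp
  [89,94): 5 bp
  [94,96): 2 bp
  [96,105): 9 bp
  [105,111): 6 bp
  [111,119): 8 bp
  [119,131): 12 bp
  [131,138): 7 bp

[2,3,4,5,5,6,7,7,8,9,10,10,11,12,12,12,15]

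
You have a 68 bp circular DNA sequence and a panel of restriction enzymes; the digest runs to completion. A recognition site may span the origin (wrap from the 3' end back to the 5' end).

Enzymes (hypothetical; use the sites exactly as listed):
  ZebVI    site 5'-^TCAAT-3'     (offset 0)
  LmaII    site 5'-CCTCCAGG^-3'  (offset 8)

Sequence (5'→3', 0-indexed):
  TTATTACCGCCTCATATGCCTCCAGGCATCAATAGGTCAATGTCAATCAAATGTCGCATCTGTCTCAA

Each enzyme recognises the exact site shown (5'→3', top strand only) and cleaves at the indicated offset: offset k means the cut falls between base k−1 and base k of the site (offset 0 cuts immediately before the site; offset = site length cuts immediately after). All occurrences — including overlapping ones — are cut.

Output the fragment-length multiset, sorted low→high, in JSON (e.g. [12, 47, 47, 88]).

[2,6,8,22,30]

Scan for sites:
  ZebVI (TCAAT, off=0): starts [28, 36, 42, 64] → cuts [28, 36, 42, 64]
  LmaII (CCTCCAGG, off=8): starts [18] → cuts [26]

All cut coordinates (distinct, sorted): [26, 28, 36, 42, 64]

Fragment lengths:
  26→28: 2 bp
  28→36: 8 bp
  36→42: 6 bp
  42→64: 22 bp
  64→26 (wrap): 68-64+26 = 30 bp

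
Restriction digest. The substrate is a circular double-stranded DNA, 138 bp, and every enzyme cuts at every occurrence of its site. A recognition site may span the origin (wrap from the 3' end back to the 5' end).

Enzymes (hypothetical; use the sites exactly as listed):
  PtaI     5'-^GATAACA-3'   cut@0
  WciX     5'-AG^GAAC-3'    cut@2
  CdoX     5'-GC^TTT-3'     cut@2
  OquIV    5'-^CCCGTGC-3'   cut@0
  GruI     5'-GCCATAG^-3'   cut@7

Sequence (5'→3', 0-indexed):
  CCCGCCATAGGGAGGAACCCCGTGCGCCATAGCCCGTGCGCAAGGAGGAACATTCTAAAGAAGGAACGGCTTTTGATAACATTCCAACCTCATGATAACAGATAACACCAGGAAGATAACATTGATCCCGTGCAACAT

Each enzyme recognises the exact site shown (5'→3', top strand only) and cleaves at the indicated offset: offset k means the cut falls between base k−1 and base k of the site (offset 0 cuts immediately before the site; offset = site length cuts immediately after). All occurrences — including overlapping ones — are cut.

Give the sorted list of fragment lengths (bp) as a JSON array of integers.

Scan for sites:
  PtaI (GATAACA, off=0): starts [74, 93, 100, 114] → cuts [74, 93, 100, 114]
  WciX (AGGAAC, off=2): starts [12, 45, 61] → cuts [14, 47, 63]
  CdoX (GCTTT, off=2): starts [68] → cuts [70]
  OquIV (CCCGTGC, off=0): starts [18, 32, 126] → cuts [18, 32, 126]
  GruI (GCCATAG, off=7): starts [3, 25] → cuts [10, 32]

All cut coordinates (distinct, sorted): [10, 14, 18, 32, 47, 63, 70, 74, 93, 100, 114, 126]

Fragments:
  10→14: 4 bp
  14→18: 4 bp
  18→32: 14 bp
  32→47: 15 bp
  47→63: 16 bp
  63→70: 7 bp
  70→74: 4 bp
  74→93: 19 bp
  93→100: 7 bp
  100→114: 14 bp
  114→126: 12 bp
  126→10 (wrap): 138-126+10 = 22 bp

[4,4,4,7,7,12,14,14,15,16,19,22]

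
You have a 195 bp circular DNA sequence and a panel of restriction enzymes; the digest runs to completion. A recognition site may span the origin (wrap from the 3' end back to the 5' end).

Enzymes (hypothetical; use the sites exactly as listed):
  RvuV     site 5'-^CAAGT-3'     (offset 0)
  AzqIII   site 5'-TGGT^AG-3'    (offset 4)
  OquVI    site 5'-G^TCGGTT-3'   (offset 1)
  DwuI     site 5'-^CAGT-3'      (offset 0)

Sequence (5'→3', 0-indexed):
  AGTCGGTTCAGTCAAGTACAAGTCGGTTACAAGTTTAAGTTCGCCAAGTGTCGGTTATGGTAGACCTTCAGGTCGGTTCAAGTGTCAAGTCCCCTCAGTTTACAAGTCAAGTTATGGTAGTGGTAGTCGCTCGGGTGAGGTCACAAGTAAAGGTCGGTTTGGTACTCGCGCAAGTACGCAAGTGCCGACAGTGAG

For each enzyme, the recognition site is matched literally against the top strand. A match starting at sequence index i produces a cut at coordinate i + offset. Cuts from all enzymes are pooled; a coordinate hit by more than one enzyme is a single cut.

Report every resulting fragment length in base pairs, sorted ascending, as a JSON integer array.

Scan for sites:
  RvuV (CAAGT, off=0): starts [12, 18, 29, 44, 78, 85, 102, 107, 143, 170, 178] → cuts [12, 18, 29, 44, 78, 85, 102, 107, 143, 170, 178]
  AzqIII (TGGTAG, off=4): starts [57, 114, 120] → cuts [61, 118, 124]
  OquVI (GTCGGTT, off=1): starts [1, 21, 49, 71, 152] → cuts [2, 22, 50, 72, 153]
  DwuI (CAGT, off=0): starts [8, 95, 188] → cuts [8, 95, 188]

Pooled cuts: [2, 8, 12, 18, 22, 29, 44, 50, 61, 72, 78, 85, 95, 102, 107, 118, 124, 143, 153, 170, 178, 188]

Fragment lengths:
  2→8: 6 bp
  8→12: 4 bp
  12→18: 6 bp
  18→22: 4 bp
  22→29: 7 bp
  29→44: 15 bp
  44→50: 6 bp
  50→61: 11 bp
  61→72: 11 bp
  72→78: 6 bp
  78→85: 7 bp
  85→95: 10 bp
  95→102: 7 bp
  102→107: 5 bp
  107→118: 11 bp
  118→124: 6 bp
  124→143: 19 bp
  143→153: 10 bp
  153→170: 17 bp
  170→178: 8 bp
  178→188: 10 bp
  188→2 (wrap): 195-188+2 = 9 bp

[4,4,5,6,6,6,6,6,7,7,7,8,9,10,10,10,11,11,11,15,17,19]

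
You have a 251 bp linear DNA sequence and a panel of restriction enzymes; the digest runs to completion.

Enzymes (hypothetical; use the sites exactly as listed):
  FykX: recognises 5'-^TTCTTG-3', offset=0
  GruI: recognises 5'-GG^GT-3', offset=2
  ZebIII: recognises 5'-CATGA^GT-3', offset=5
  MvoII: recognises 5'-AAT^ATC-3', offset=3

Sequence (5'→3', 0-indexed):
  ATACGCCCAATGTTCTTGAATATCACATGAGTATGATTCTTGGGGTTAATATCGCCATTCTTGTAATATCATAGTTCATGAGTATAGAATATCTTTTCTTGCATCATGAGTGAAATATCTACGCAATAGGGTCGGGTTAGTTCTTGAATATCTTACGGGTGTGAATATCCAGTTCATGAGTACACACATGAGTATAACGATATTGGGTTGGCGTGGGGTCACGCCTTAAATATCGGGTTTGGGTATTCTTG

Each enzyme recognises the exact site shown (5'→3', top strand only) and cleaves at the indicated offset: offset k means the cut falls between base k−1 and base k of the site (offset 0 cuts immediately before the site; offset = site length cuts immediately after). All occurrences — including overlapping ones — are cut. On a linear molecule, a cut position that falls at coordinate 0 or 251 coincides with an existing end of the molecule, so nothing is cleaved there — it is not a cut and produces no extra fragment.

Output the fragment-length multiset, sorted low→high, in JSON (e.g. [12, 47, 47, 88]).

Scan for sites:
  FykX (TTCTTG, off=0): starts [12, 36, 57, 95, 140, 245] → cuts [12, 36, 57, 95, 140, 245]
  GruI (GGGT, off=2): starts [42, 128, 133, 156, 204, 215, 234, 240] → cuts [44, 130, 135, 158, 206, 217, 236, 242]
  ZebIII (CATGAGT, off=5): starts [25, 76, 104, 174, 186] → cuts [30, 81, 109, 179, 191]
  MvoII (AATATC, off=3): starts [18, 47, 64, 87, 113, 146, 163, 228] → cuts [21, 50, 67, 90, 116, 149, 166, 231]

Pooled cuts: [12, 21, 30, 36, 44, 50, 57, 67, 81, 90, 95, 109, 116, 130, 135, 140, 149, 158, 166, 179, 191, 206, 217, 231, 236, 242, 245]

Fragment lengths:
  [0,12): 12 bp
  [12,21): 9 bp
  [21,30): 9 bp
  [30,36): 6 bp
  [36,44): 8 bp
  [44,50): 6 bp
  [50,57): 7 bp
  [57,67): 10 bp
  [67,81): 14 bp
  [81,90): 9 bp
  [90,95): 5 bp
  [95,109): 14 bp
  [109,116): 7 bp
  [116,130): 14 bp
  [130,135): 5 bp
  [135,140): 5 bp
  [140,149): 9 bp
  [149,158): 9 bp
  [158,166): 8 bp
  [166,179): 13 bp
  [179,191): 12 bp
  [191,206): 15 bp
  [206,217): 11 bp
  [217,231): 14 bp
  [231,236): 5 bp
  [236,242): 6 bp
  [242,245): 3 bp
  [245,251): 6 bp

[3,5,5,5,5,6,6,6,6,7,7,8,8,9,9,9,9,9,10,11,12,12,13,14,14,14,14,15]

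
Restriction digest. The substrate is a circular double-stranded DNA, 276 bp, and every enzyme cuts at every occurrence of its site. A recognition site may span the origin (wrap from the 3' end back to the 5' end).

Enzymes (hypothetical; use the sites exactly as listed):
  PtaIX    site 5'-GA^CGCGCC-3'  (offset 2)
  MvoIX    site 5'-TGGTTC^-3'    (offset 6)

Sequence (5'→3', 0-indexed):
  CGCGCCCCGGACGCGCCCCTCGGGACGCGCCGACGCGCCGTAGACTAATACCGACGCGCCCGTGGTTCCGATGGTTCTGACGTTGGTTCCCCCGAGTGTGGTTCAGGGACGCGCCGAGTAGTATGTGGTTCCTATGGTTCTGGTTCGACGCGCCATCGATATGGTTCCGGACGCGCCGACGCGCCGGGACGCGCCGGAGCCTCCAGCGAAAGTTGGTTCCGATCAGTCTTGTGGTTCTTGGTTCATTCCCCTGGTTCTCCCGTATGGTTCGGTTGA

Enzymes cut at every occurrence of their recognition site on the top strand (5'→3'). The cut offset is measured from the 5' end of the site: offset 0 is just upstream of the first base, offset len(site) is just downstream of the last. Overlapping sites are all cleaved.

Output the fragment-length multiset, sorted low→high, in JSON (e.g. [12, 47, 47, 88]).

Scan for sites:
  PtaIX (GACGCGCC, off=2): starts [9, 23, 31, 52, 107, 146, 169, 177, 187, 274] → cuts [0, 11, 25, 33, 54, 109, 148, 171, 179, 189]
  MvoIX (TGGTTC, off=6): starts [62, 71, 83, 98, 125, 134, 140, 161, 213, 231, 238, 251, 264] → cuts [68, 77, 89, 104, 131, 140, 146, 167, 219, 237, 244, 257, 270]

Pooled cuts: [0, 11, 25, 33, 54, 68, 77, 89, 104, 109, 131, 140, 146, 148, 167, 171, 179, 189, 219, 237, 244, 257, 270]

Fragments:
  0→11: 11 bp
  11→25: 14 bp
  25→33: 8 bp
  33→54: 21 bp
  54→68: 14 bp
  68→77: 9 bp
  77→89: 12 bp
  89→104: 15 bp
  104→109: 5 bp
  109→131: 22 bp
  131→140: 9 bp
  140→146: 6 bp
  146→148: 2 bp
  148→167: 19 bp
  167→171: 4 bp
  171→179: 8 bp
  179→189: 10 bp
  189→219: 30 bp
  219→237: 18 bp
  237→244: 7 bp
  244→257: 13 bp
  257→270: 13 bp
  270→0 (wrap): 276-270+0 = 6 bp

[2,4,5,6,6,7,8,8,9,9,10,11,12,13,13,14,14,15,18,19,21,22,30]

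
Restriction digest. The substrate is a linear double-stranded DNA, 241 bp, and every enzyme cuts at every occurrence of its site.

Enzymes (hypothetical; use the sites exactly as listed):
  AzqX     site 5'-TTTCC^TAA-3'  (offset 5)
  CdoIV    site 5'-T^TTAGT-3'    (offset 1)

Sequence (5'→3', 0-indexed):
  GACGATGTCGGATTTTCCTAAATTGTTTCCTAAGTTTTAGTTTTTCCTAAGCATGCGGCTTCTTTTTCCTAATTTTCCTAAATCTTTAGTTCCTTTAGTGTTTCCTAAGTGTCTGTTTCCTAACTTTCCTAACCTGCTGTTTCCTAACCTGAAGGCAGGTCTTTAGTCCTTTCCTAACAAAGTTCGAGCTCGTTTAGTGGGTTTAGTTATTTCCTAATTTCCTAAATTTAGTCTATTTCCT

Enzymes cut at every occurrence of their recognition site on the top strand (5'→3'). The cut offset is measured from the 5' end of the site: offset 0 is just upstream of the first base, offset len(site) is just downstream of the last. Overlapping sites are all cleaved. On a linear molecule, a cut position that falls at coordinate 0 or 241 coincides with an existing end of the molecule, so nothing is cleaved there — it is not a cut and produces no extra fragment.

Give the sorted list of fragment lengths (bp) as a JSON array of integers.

Site scan:
  AzqX TTTCCTAA/5: at [13, 25, 42, 64, 73, 100, 115, 124, 139, 169, 209, 217] ⇒ [18, 30, 47, 69, 78, 105, 120, 129, 144, 174, 214, 222]
  CdoIV TTTAGT/1: at [35, 84, 93, 161, 192, 201, 226] ⇒ [36, 85, 94, 162, 193, 202, 227]

All cut coordinates (distinct, sorted): [18, 30, 36, 47, 69, 78, 85, 94, 105, 120, 129, 144, 162, 174, 193, 202, 214, 222, 227]

Fragment lengths:
  [0,18): 18 bp
  [18,30): 12 bp
  [30,36): 6 bp
  [36,47): 11 bp
  [47,69): 22 bp
  [69,78): 9 bp
  [78,85): 7 bp
  [85,94): 9 bp
  [94,105): 11 bp
  [105,120): 15 bp
  [120,129): 9 bp
  [129,144): 15 bp
  [144,162): 18 bp
  [162,174): 12 bp
  [174,193): 19 bp
  [193,202): 9 bp
  [202,214): 12 bp
  [214,222): 8 bp
  [222,227): 5 bp
  [227,241): 14 bp

[5,6,7,8,9,9,9,9,11,11,12,12,12,14,15,15,18,18,19,22]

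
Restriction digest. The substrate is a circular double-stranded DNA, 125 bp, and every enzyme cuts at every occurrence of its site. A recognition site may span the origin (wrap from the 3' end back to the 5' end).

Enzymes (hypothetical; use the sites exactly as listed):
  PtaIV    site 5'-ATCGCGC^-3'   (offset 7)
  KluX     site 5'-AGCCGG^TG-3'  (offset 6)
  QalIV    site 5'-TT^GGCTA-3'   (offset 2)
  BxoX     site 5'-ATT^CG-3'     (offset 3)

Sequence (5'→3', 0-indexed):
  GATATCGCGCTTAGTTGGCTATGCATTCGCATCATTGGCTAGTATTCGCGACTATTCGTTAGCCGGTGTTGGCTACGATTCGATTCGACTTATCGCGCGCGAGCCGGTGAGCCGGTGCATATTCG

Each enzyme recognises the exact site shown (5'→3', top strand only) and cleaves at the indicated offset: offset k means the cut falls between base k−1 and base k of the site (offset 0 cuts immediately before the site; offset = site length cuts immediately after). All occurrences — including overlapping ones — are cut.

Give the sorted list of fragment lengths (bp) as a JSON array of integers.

[4,5,6,8,8,9,9,10,10,10,10,11,12,13]

Site scan:
  PtaIV (ATCGCGC, off=7): starts [3, 91] → cuts [10, 98]
  KluX (AGCCGGTG, off=6): starts [60, 101, 109] → cuts [66, 107, 115]
  QalIV (TTGGCTA, off=2): starts [14, 34, 68] → cuts [16, 36, 70]
  BxoX (ATTCG, off=3): starts [24, 43, 53, 77, 82, 120] → cuts [27, 46, 56, 80, 85, 123]

Pooled cuts: [10, 16, 27, 36, 46, 56, 66, 70, 80, 85, 98, 107, 115, 123]

Fragment lengths:
  10→16: 6 bp
  16→27: 11 bp
  27→36: 9 bp
  36→46: 10 bp
  46→56: 10 bp
  56→66: 10 bp
  66→70: 4 bp
  70→80: 10 bp
  80→85: 5 bp
  85→98: 13 bp
  98→107: 9 bp
  107→115: 8 bp
  115→123: 8 bp
  123→10 (wrap): 125-123+10 = 12 bp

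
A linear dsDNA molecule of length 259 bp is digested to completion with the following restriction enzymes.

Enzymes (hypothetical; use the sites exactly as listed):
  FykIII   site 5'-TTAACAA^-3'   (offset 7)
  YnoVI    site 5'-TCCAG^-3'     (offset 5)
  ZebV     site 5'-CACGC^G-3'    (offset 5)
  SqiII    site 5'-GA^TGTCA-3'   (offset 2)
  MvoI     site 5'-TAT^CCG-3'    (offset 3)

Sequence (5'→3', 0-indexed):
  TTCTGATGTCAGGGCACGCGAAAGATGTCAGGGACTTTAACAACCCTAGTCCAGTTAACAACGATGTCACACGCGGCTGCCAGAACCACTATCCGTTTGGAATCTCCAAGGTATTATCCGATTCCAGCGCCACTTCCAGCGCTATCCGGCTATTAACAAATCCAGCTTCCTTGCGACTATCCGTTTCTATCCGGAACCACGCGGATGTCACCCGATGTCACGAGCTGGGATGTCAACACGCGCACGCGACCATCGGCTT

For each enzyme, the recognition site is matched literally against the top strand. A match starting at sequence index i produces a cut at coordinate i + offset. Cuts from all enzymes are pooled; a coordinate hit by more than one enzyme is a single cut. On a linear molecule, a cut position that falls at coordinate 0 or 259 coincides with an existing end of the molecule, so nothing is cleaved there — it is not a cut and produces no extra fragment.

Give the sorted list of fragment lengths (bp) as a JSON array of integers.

[3,3,6,6,6,6,6,7,10,10,10,10,11,11,12,12,12,13,14,15,15,18,18,25]

Scan for sites:
  FykIII (TTAACAA, off=7): starts [36, 54, 152] → cuts [43, 61, 159]
  YnoVI (TCCAG, off=5): starts [49, 122, 134, 160] → cuts [54, 127, 139, 165]
  ZebV (CACGCG, off=5): starts [14, 69, 197, 236, 242] → cuts [19, 74, 202, 241, 247]
  SqiII (GATGTCA, off=2): starts [4, 23, 62, 203, 213, 228] → cuts [6, 25, 64, 205, 215, 230]
  MvoI (TATCCG, off=3): starts [89, 114, 142, 177, 187] → cuts [92, 117, 145, 180, 190]

All cut coordinates (distinct, sorted): [6, 19, 25, 43, 54, 61, 64, 74, 92, 117, 127, 139, 145, 159, 165, 180, 190, 202, 205, 215, 230, 241, 247]

Fragment lengths:
  [0,6): 6 bp
  [6,19): 13 bp
  [19,25): 6 bp
  [25,43): 18 bp
  [43,54): 11 bp
  [54,61): 7 bp
  [61,64): 3 bp
  [64,74): 10 bp
  [74,92): 18 bp
  [92,117): 25 bp
  [117,127): 10 bp
  [127,139): 12 bp
  [139,145): 6 bp
  [145,159): 14 bp
  [159,165): 6 bp
  [165,180): 15 bp
  [180,190): 10 bp
  [190,202): 12 bp
  [202,205): 3 bp
  [205,215): 10 bp
  [215,230): 15 bp
  [230,241): 11 bp
  [241,247): 6 bp
  [247,259): 12 bp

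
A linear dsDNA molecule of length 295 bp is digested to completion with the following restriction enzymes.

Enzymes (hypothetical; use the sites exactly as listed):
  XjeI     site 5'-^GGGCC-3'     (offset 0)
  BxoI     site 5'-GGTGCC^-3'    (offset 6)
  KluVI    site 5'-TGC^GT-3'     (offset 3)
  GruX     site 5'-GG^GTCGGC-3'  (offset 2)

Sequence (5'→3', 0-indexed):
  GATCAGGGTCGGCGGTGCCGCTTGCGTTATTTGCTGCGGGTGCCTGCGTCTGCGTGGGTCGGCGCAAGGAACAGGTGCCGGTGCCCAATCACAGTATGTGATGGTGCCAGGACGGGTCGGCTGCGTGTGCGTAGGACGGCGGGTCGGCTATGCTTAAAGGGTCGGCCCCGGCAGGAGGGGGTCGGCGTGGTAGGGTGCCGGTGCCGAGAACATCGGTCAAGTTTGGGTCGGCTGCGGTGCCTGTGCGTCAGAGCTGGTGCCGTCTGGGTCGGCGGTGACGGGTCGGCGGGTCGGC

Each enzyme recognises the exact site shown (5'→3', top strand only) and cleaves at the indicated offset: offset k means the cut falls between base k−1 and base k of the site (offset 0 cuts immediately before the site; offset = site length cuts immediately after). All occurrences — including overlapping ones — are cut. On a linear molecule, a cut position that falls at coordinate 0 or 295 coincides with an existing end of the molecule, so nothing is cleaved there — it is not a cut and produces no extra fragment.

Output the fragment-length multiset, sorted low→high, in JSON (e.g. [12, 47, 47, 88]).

[3,4,5,6,6,6,6,6,6,6,7,7,8,9,12,12,14,15,15,18,19,19,20,21,22,23]

Site scan:
  XjeI (GGGCC, off=0): no sites
  BxoI (GGTGCC, off=6): starts [13, 38, 73, 79, 102, 193, 199, 235, 255] → cuts [19, 44, 79, 85, 108, 199, 205, 241, 261]
  KluVI (TGCGT, off=3): starts [22, 44, 50, 121, 127, 243] → cuts [25, 47, 53, 124, 130, 246]
  GruX (GGGTCGGC, off=2): starts [5, 55, 113, 140, 158, 178, 224, 265, 279, 287] → cuts [7, 57, 115, 142, 160, 180, 226, 267, 281, 289]

Pooled cuts: [7, 19, 25, 44, 47, 53, 57, 79, 85, 108, 115, 124, 130, 142, 160, 180, 199, 205, 226, 241, 246, 261, 267, 281, 289]

Fragments:
  [0,7): 7 bp
  [7,19): 12 bp
  [19,25): 6 bp
  [25,44): 19 bp
  [44,47): 3 bp
  [47,53): 6 bp
  [53,57): 4 bp
  [57,79): 22 bp
  [79,85): 6 bp
  [85,108): 23 bp
  [108,115): 7 bp
  [115,124): 9 bp
  [124,130): 6 bp
  [130,142): 12 bp
  [142,160): 18 bp
  [160,180): 20 bp
  [180,199): 19 bp
  [199,205): 6 bp
  [205,226): 21 bp
  [226,241): 15 bp
  [241,246): 5 bp
  [246,261): 15 bp
  [261,267): 6 bp
  [267,281): 14 bp
  [281,289): 8 bp
  [289,295): 6 bp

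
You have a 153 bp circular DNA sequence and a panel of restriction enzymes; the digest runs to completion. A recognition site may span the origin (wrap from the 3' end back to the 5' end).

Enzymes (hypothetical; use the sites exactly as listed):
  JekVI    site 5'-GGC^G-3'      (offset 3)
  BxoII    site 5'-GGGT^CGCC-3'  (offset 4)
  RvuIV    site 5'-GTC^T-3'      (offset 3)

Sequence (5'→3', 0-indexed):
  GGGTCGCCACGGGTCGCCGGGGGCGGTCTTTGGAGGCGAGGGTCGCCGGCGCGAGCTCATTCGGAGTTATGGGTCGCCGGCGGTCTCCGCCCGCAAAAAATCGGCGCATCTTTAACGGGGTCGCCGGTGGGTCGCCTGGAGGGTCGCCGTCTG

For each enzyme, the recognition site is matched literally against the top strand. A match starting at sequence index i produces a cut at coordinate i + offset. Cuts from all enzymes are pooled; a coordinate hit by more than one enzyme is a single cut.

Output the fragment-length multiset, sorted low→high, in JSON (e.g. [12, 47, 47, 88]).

[4,4,6,6,7,7,7,9,10,10,11,12,16,20,24]

Scan for sites:
  JekVI (GGCG, off=3): starts [21, 34, 47, 78, 102] → cuts [24, 37, 50, 81, 105]
  BxoII (GGGTCGCC, off=4): starts [0, 10, 39, 70, 117, 128, 140] → cuts [4, 14, 43, 74, 121, 132, 144]
  RvuIV (GTCT, off=3): starts [25, 82, 148] → cuts [28, 85, 151]

Pooled cuts: [4, 14, 24, 28, 37, 43, 50, 74, 81, 85, 105, 121, 132, 144, 151]

Fragments:
  4→14: 10 bp
  14→24: 10 bp
  24→28: 4 bp
  28→37: 9 bp
  37→43: 6 bp
  43→50: 7 bp
  50→74: 24 bp
  74→81: 7 bp
  81→85: 4 bp
  85→105: 20 bp
  105→121: 16 bp
  121→132: 11 bp
  132→144: 12 bp
  144→151: 7 bp
  151→4 (wrap): 153-151+4 = 6 bp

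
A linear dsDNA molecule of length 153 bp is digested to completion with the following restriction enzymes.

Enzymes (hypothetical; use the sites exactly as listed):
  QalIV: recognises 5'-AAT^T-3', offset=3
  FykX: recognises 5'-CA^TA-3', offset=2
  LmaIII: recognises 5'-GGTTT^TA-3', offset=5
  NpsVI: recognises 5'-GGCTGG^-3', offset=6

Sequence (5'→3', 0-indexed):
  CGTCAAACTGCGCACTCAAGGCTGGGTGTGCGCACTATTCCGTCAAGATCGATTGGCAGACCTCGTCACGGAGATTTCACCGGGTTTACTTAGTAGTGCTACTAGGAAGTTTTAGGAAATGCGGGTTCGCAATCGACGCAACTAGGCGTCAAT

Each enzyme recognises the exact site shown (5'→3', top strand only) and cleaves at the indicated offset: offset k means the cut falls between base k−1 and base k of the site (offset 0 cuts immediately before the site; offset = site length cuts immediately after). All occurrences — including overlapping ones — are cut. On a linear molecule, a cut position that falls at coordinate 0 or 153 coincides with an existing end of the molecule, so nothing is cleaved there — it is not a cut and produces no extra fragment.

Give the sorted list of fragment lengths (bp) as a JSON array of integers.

[25,128]

Per-enzyme occurrences:
  QalIV (AATT, off=3): no sites
  FykX (CATA, off=2): no sites
  LmaIII (GGTTTTA, off=5): no sites
  NpsVI GGCTGG/6: at [19] ⇒ [25]

All cut coordinates (distinct, sorted): [25]

Fragment lengths:
  [0,25): 25 bp
  [25,153): 128 bp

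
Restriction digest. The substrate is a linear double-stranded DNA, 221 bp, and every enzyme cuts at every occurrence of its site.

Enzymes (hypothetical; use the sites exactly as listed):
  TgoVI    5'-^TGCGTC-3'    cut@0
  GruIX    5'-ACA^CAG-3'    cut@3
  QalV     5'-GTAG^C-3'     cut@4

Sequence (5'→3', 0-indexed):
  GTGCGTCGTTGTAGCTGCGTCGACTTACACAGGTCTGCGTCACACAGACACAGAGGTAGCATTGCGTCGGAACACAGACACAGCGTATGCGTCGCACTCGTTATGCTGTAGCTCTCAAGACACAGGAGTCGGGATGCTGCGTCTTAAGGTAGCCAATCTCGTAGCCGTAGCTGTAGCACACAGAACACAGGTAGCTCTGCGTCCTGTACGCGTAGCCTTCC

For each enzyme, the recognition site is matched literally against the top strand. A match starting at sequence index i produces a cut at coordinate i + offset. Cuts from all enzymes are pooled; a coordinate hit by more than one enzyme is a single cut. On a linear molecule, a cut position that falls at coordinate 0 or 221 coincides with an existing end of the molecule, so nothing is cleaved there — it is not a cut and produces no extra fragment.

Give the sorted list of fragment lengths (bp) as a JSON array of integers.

Site scan:
  TgoVI (TGCGTC, off=0): starts [1, 15, 35, 62, 87, 137, 197] → cuts [1, 15, 35, 62, 87, 137, 197]
  GruIX (ACACAG, off=3): starts [26, 41, 47, 71, 77, 119, 177, 184] → cuts [29, 44, 50, 74, 80, 122, 180, 187]
  QalV (GTAGC, off=4): starts [10, 55, 107, 148, 160, 166, 172, 190, 211] → cuts [14, 59, 111, 152, 164, 170, 176, 194, 215]

Pooled cuts: [1, 14, 15, 29, 35, 44, 50, 59, 62, 74, 80, 87, 111, 122, 137, 152, 164, 170, 176, 180, 187, 194, 197, 215]

Fragment lengths:
  [0,1): 1 bp
  [1,14): 13 bp
  [14,15): 1 bp
  [15,29): 14 bp
  [29,35): 6 bp
  [35,44): 9 bp
  [44,50): 6 bp
  [50,59): 9 bp
  [59,62): 3 bp
  [62,74): 12 bp
  [74,80): 6 bp
  [80,87): 7 bp
  [87,111): 24 bp
  [111,122): 11 bp
  [122,137): 15 bp
  [137,152): 15 bp
  [152,164): 12 bp
  [164,170): 6 bp
  [170,176): 6 bp
  [176,180): 4 bp
  [180,187): 7 bp
  [187,194): 7 bp
  [194,197): 3 bp
  [197,215): 18 bp
  [215,221): 6 bp

[1,1,3,3,4,6,6,6,6,6,6,7,7,7,9,9,11,12,12,13,14,15,15,18,24]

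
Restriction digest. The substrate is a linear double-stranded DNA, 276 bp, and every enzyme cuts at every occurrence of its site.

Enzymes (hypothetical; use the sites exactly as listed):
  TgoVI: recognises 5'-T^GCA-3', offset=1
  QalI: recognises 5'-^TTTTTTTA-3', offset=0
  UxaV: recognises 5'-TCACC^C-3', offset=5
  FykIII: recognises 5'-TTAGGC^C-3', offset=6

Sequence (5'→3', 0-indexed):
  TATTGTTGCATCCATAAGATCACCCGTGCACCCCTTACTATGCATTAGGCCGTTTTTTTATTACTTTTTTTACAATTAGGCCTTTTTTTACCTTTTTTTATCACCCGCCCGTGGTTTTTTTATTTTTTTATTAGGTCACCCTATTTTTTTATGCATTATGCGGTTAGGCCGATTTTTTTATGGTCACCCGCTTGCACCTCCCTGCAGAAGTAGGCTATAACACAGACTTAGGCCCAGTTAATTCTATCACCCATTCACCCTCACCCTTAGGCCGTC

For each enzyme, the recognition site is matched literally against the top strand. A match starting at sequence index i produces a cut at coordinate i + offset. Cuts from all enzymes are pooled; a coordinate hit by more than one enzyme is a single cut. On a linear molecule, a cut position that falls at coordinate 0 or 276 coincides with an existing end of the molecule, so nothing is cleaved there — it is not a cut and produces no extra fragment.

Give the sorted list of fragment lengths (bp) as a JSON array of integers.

Scan for sites:
  TgoVI TGCA/1: at [6, 26, 40, 151, 192, 202] ⇒ [7, 27, 41, 152, 193, 203]
  QalI TTTTTTTA/0: at [52, 64, 82, 92, 114, 122, 143, 172] ⇒ [52, 64, 82, 92, 114, 122, 143, 172]
  UxaV TCACCC/5: at [19, 100, 135, 183, 246, 254, 260] ⇒ [24, 105, 140, 188, 251, 259, 265]
  FykIII TTAGGCC/6: at [44, 75, 163, 227, 266] ⇒ [50, 81, 169, 233, 272]

All cut coordinates (distinct, sorted): [7, 24, 27, 41, 50, 52, 64, 81, 82, 92, 105, 114, 122, 140, 143, 152, 169, 172, 188, 193, 203, 233, 251, 259, 265, 272]

Fragment lengths:
  [0,7): 7 bp
  [7,24): 17 bp
  [24,27): 3 bp
  [27,41): 14 bp
  [41,50): 9 bp
  [50,52): 2 bp
  [52,64): 12 bp
  [64,81): 17 bp
  [81,82): 1 bp
  [82,92): 10 bp
  [92,105): 13 bp
  [105,114): 9 bp
  [114,122): 8 bp
  [122,140): 18 bp
  [140,143): 3 bp
  [143,152): 9 bp
  [152,169): 17 bp
  [169,172): 3 bp
  [172,188): 16 bp
  [188,193): 5 bp
  [193,203): 10 bp
  [203,233): 30 bp
  [233,251): 18 bp
  [251,259): 8 bp
  [259,265): 6 bp
  [265,272): 7 bp
  [272,276): 4 bp

[1,2,3,3,3,4,5,6,7,7,8,8,9,9,9,10,10,12,13,14,16,17,17,17,18,18,30]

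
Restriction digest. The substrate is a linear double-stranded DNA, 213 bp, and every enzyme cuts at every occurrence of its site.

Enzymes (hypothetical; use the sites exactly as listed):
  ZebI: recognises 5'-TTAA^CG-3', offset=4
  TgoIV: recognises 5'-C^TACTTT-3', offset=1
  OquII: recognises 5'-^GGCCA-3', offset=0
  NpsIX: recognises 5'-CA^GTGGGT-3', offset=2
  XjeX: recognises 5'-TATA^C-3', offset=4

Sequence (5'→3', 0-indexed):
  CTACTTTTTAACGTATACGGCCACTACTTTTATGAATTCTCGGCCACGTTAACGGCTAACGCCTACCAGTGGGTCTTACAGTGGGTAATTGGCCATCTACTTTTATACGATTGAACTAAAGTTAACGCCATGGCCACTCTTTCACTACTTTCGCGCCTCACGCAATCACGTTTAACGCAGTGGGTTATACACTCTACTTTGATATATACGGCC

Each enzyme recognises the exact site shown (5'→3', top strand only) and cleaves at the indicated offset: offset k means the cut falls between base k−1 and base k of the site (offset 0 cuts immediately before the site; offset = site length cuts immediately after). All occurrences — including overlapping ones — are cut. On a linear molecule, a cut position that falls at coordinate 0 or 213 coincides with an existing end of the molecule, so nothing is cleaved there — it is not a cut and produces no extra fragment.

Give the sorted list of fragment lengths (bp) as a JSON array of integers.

Scan for sites:
  ZebI (TTAACG, off=4): starts [7, 48, 121, 171] → cuts [11, 52, 125, 175]
  TgoIV (CTACTTT, off=1): starts [0, 23, 96, 144, 193] → cuts [1, 24, 97, 145, 194]
  OquII (GGCCA, off=0): starts [18, 41, 90, 131] → cuts [18, 41, 90, 131]
  NpsIX (CAGTGGGT, off=2): starts [66, 78, 177] → cuts [68, 80, 179]
  XjeX (TATAC, off=4): starts [13, 103, 185, 204] → cuts [17, 107, 189, 208]

Pooled cuts: [1, 11, 17, 18, 24, 41, 52, 68, 80, 90, 97, 107, 125, 131, 145, 175, 179, 189, 194, 208]

Fragment lengths:
  [0,1): 1 bp
  [1,11): 10 bp
  [11,17): 6 bp
  [17,18): 1 bp
  [18,24): 6 bp
  [24,41): 17 bp
  [41,52): 11 bp
  [52,68): 16 bp
  [68,80): 12 bp
  [80,90): 10 bp
  [90,97): 7 bp
  [97,107): 10 bp
  [107,125): 18 bp
  [125,131): 6 bp
  [131,145): 14 bp
  [145,175): 30 bp
  [175,179): 4 bp
  [179,189): 10 bp
  [189,194): 5 bp
  [194,208): 14 bp
  [208,213): 5 bp

[1,1,4,5,5,6,6,6,7,10,10,10,10,11,12,14,14,16,17,18,30]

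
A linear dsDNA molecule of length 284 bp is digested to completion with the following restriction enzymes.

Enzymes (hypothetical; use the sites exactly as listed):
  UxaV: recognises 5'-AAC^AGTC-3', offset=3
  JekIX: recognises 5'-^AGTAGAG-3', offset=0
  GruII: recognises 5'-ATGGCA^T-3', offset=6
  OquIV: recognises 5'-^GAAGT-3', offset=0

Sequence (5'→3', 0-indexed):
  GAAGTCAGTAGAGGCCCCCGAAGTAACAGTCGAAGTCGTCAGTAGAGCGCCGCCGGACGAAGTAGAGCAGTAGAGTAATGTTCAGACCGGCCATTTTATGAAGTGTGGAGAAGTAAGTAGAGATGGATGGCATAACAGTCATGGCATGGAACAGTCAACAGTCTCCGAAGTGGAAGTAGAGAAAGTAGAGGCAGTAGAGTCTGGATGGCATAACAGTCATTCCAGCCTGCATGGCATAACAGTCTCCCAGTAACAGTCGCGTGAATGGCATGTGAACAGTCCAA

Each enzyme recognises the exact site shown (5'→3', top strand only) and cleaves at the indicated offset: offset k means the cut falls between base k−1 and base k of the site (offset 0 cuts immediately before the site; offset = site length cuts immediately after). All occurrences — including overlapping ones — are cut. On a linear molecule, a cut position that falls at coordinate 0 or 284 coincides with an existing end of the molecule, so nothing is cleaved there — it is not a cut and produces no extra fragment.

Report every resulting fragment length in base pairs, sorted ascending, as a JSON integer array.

Per-enzyme occurrences:
  UxaV (AACAGTC, off=3): starts [24, 133, 149, 156, 211, 237, 251, 274] → cuts [27, 136, 152, 159, 214, 240, 254, 277]
  JekIX (AGTAGAG, off=0): starts [6, 40, 60, 68, 115, 174, 183, 192] → cuts [6, 40, 60, 68, 115, 174, 183, 192]
  GruII (ATGGCAT, off=6): starts [126, 140, 204, 230, 264] → cuts [132, 146, 210, 236, 270]
  OquIV (GAAGT, off=0): starts [0, 19, 31, 58, 99, 109, 166, 172] → cuts [19, 31, 58, 99, 109, 166, 172] (position 0 is a terminus of the linear molecule — no cut)

Pooled cuts: [6, 19, 27, 31, 40, 58, 60, 68, 99, 109, 115, 132, 136, 146, 152, 159, 166, 172, 174, 183, 192, 210, 214, 236, 240, 254, 270, 277]

Fragments:
  [0,6): 6 bp
  [6,19): 13 bp
  [19,27): 8 bp
  [27,31): 4 bp
  [31,40): 9 bp
  [40,58): 18 bp
  [58,60): 2 bp
  [60,68): 8 bp
  [68,99): 31 bp
  [99,109): 10 bp
  [109,115): 6 bp
  [115,132): 17 bp
  [132,136): 4 bp
  [136,146): 10 bp
  [146,152): 6 bp
  [152,159): 7 bp
  [159,166): 7 bp
  [166,172): 6 bp
  [172,174): 2 bp
  [174,183): 9 bp
  [183,192): 9 bp
  [192,210): 18 bp
  [210,214): 4 bp
  [214,236): 22 bp
  [236,240): 4 bp
  [240,254): 14 bp
  [254,270): 16 bp
  [270,277): 7 bp
  [277,284): 7 bp

[2,2,4,4,4,4,6,6,6,6,7,7,7,7,8,8,9,9,9,10,10,13,14,16,17,18,18,22,31]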